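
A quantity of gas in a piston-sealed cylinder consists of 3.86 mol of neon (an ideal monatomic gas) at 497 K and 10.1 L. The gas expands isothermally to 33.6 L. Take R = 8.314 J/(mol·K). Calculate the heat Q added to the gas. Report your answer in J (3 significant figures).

Isothermal ⇒ ΔU = 0, so Q = W = nRT ln(V₂/V₁).
Q = (3.86)(8.314)(497) ln(33.6/10.1) = 15950 × 1.202 = 19171 J.

Q ≈ 19200 J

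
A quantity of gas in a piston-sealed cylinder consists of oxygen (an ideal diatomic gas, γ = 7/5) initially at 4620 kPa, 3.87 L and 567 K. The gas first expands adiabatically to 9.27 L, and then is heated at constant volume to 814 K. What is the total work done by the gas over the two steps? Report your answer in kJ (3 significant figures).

Step 1 (adiabatic): W = (P₁V₁ − P₂V₂)/(γ−1) = (17879 − 12607)/0.4 = 13181 J.
Step 2 (isochoric): W = 0 (constant volume).
W_total = 13181 + 0 = 13181 J.

W_total ≈ 13.2 kJ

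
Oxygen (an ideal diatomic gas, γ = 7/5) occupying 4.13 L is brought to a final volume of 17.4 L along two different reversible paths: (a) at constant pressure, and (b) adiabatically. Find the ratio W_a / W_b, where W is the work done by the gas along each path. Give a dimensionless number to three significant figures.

W_a / W_b ≈ 2.94

Path (a) isobaric: W = P₁(V₂ − V₁) → W_a/(P₁V₁) = 3.213.
Path (b) adiabatic: W = P₁V₁(1 − (V₁/V₂)^(γ−1))/(γ−1) → W_b/(P₁V₁) = 1.094.
W_a / W_b = 3.213 / 1.094 = 2.938.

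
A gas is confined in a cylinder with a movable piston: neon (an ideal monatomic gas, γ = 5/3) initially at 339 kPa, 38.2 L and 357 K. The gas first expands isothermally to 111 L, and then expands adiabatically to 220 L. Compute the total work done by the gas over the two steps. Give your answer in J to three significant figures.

W_total ≈ 20900 J

Step 1 (isothermal): W = P₁V₁ ln(V₂/V₁) = (12950) ln(111/38.2) = 13813 J.
After step 1: P = 116.7 kPa, V = 111 L, T = 357 K.
Step 2 (adiabatic): W = (P₁V₁ − P₂V₂)/(γ−1) = (12950 − 8207)/0.667 = 7114 J.
W_total = 13813 + 7114 = 20927 J.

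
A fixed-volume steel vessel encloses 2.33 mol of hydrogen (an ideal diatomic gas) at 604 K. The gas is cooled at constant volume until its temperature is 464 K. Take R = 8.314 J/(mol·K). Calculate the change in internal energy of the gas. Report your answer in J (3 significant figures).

Constant volume ⇒ W = 0, so Q = ΔU = nCᵥΔT with Cᵥ = 5R/2 = 20.79 J/(mol·K).
ΔU = (2.33)(20.79)(464 − 604) = -6780 J.

ΔU ≈ -6780 J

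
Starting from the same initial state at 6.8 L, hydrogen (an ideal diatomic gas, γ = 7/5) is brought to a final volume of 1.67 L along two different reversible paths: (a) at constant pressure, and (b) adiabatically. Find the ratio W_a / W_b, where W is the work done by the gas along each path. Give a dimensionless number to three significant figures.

W_a / W_b ≈ 0.400

Path (a) isobaric: W = P₁(V₂ − V₁) → W_a/(P₁V₁) = -0.7544.
Path (b) adiabatic: W = P₁V₁(1 − (V₁/V₂)^(γ−1))/(γ−1) → W_b/(P₁V₁) = -1.884.
W_a / W_b = -0.7544 / -1.884 = 0.4005.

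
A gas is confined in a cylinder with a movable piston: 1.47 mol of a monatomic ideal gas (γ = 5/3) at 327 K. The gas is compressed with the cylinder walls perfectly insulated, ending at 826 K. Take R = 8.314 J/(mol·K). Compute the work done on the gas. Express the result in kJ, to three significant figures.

W ≈ 9.15 kJ

Adiabatic ⇒ Q = 0, so W_by = −ΔU = nCᵥ(T₁ − T₂).
Cᵥ = 3R/2 = 12.47 J/(mol·K).
W = (1.47)(12.47)(327 − 826) = -9148 J.
Work on gas = −W_by = 9148 J.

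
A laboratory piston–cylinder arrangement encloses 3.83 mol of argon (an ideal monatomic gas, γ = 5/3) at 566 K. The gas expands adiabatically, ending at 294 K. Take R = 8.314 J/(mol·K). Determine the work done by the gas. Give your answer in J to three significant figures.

Adiabatic ⇒ Q = 0, so W_by = −ΔU = nCᵥ(T₁ − T₂).
Cᵥ = 3R/2 = 12.47 J/(mol·K).
W = (3.83)(12.47)(566 − 294) = 12992 J.

W ≈ 13000 J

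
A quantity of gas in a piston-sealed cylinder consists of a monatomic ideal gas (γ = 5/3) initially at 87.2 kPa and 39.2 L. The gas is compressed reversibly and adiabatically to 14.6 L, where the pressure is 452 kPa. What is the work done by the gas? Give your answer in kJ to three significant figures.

W ≈ -4.77 kJ

Adiabatic: W = (P₁V₁ − P₂V₂)/(γ − 1) with γ = 5/3.
P₁V₁ = 3418 J, P₂V₂ = 6599 J.
W = (3418 − 6599) / 0.6667 = -4771 J.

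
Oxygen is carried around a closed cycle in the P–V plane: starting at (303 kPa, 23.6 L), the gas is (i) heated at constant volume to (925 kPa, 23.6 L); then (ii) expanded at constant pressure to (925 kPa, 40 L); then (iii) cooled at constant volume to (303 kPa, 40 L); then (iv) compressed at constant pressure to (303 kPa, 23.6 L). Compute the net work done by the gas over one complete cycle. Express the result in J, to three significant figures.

W_net ≈ 10200 J

Constant-volume legs do no work.
W(ii) = (925)(40 − 23.6) = 15170 J; W(iv) = (303)(23.6 − 40) = -4969 J.
W_net = 15170 − 4969 = 10201 J (the clockwise enclosed area).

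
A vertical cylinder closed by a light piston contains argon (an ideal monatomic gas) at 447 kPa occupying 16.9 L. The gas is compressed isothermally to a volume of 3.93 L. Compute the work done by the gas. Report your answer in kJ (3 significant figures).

W ≈ -11.0 kJ

Isothermal: W = nRT ln(V₂/V₁) = P₁V₁ ln(V₂/V₁).
P₁V₁ = (447 kPa)(16.9 L) = 7554 J.
W = 7554 × ln(3.93/16.9) = 7554 × -1.459
W_by_gas = -11019 J.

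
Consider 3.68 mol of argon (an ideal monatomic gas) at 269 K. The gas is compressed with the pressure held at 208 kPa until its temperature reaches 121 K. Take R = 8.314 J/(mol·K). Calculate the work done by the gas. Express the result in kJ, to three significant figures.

Isobaric: W = P ΔV = nR ΔT.
W = (3.68)(8.314)(121 − 269) = -4528 J.

W ≈ -4.53 kJ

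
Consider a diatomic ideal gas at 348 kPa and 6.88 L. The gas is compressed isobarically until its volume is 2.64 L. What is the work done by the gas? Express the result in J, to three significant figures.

W ≈ -1480 J

Isobaric: W = P ΔV.
W = (348 kPa)(2.64 − 6.88 L) = (348)(-4.24) = -1476 J.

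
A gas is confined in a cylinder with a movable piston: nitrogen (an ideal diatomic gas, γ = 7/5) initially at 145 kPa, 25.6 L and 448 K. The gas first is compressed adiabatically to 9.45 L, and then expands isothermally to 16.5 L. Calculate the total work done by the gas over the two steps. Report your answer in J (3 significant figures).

W_total ≈ -1460 J

Step 1 (adiabatic): W = (P₁V₁ − P₂V₂)/(γ−1) = (3712 − 5530)/0.4 = -4545 J.
After step 1: P = 585.2 kPa, V = 9.45 L, T = 667.4 K.
Step 2 (isothermal): W = P₁V₁ ln(V₂/V₁) = (5530) ln(16.5/9.45) = 3082 J.
W_total = -4545 + 3082 = -1463 J.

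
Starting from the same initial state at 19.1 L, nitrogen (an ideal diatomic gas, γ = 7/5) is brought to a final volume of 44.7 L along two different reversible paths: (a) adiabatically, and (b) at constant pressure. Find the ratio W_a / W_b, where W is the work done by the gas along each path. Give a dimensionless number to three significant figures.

W_a / W_b ≈ 0.538

Path (a) adiabatic: W = P₁V₁(1 − (V₁/V₂)^(γ−1))/(γ−1) → W_a/(P₁V₁) = 0.7208.
Path (b) isobaric: W = P₁(V₂ − V₁) → W_b/(P₁V₁) = 1.34.
W_a / W_b = 0.7208 / 1.34 = 0.5378.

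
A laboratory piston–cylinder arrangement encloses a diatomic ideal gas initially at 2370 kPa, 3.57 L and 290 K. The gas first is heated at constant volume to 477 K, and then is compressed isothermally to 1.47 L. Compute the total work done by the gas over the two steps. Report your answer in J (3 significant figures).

Step 1 (isochoric): W = 0 (constant volume).
After step 1: P = 3898 kPa (V unchanged).
Step 2 (isothermal): W = P₁V₁ ln(V₂/V₁) = (13917) ln(1.47/3.57) = -12348 J.
W_total = 0 − 12348 = -12348 J.

W_total ≈ -12300 J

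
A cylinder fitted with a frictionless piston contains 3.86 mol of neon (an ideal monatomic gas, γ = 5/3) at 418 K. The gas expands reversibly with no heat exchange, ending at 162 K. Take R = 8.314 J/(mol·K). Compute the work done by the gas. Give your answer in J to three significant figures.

W ≈ 12300 J

Adiabatic ⇒ Q = 0, so W_by = −ΔU = nCᵥ(T₁ − T₂).
Cᵥ = 3R/2 = 12.47 J/(mol·K).
W = (3.86)(12.47)(418 − 162) = 12323 J.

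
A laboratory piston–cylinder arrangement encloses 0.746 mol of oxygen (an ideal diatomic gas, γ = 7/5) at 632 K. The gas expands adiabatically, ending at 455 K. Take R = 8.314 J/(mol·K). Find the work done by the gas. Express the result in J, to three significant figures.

W ≈ 2740 J

Adiabatic ⇒ Q = 0, so W_by = −ΔU = nCᵥ(T₁ − T₂).
Cᵥ = 5R/2 = 20.79 J/(mol·K).
W = (0.746)(20.79)(632 − 455) = 2744 J.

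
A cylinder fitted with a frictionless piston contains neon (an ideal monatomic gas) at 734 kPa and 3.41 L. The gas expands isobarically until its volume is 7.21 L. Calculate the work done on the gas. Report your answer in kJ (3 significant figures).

Isobaric: W = P ΔV.
W = (734 kPa)(7.21 − 3.41 L) = (734)(3.8) = 2789 J.
Work on gas = −W_by = -2789 J.

W ≈ -2.79 kJ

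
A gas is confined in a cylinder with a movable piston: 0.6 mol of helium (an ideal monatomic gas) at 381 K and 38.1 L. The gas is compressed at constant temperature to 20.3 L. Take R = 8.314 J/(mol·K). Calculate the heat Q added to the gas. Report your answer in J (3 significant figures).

Isothermal ⇒ ΔU = 0, so Q = W = nRT ln(V₂/V₁).
Q = (0.6)(8.314)(381) ln(20.3/38.1) = 1901 × -0.6296 = -1197 J.

Q ≈ -1200 J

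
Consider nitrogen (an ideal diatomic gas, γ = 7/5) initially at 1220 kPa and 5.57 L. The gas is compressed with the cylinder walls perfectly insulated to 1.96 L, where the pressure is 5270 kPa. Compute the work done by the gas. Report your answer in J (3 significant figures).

W ≈ -8830 J

Adiabatic: W = (P₁V₁ − P₂V₂)/(γ − 1) with γ = 7/5.
P₁V₁ = 6795 J, P₂V₂ = 10329 J.
W = (6795 − 10329) / 0.4 = -8834 J.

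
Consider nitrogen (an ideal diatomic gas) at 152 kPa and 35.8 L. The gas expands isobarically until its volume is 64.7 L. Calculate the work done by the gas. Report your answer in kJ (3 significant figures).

Isobaric: W = P ΔV.
W = (152 kPa)(64.7 − 35.8 L) = (152)(28.9) = 4393 J.

W ≈ 4.39 kJ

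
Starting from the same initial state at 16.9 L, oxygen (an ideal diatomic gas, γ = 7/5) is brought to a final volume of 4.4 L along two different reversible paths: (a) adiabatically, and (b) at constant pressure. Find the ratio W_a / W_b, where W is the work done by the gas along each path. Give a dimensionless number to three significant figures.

Path (a) adiabatic: W = P₁V₁(1 − (V₁/V₂)^(γ−1))/(γ−1) → W_a/(P₁V₁) = -1.783.
Path (b) isobaric: W = P₁(V₂ − V₁) → W_b/(P₁V₁) = -0.7396.
W_a / W_b = -1.783 / -0.7396 = 2.41.

W_a / W_b ≈ 2.41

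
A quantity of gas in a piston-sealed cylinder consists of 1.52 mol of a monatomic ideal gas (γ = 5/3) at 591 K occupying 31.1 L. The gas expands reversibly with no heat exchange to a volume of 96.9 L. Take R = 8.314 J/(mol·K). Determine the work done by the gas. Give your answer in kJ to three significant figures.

Adiabatic: TV^(γ−1) = const with γ = 5/3.
T₂ = T₁ (V₁/V₂)^(γ−1) = 591 × (31.1/96.9)^0.667 = 591 × 0.4688 = 277 K.
W_by = nCᵥ(T₁ − T₂) = (1.52)(12.47)(591 − 277) = 5951 J.

W ≈ 5.95 kJ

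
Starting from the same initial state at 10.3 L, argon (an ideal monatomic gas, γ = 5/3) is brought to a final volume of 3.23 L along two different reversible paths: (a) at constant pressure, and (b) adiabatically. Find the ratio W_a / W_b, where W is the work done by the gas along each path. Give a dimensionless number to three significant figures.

W_a / W_b ≈ 0.392

Path (a) isobaric: W = P₁(V₂ − V₁) → W_a/(P₁V₁) = -0.6864.
Path (b) adiabatic: W = P₁V₁(1 − (V₁/V₂)^(γ−1))/(γ−1) → W_b/(P₁V₁) = -1.75.
W_a / W_b = -0.6864 / -1.75 = 0.3923.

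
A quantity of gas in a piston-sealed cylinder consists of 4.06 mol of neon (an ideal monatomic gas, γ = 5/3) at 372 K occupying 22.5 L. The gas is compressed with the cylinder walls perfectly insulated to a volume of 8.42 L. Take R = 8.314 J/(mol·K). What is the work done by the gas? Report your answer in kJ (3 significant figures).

W ≈ -17.4 kJ

Adiabatic: TV^(γ−1) = const with γ = 5/3.
T₂ = T₁ (V₁/V₂)^(γ−1) = 372 × (22.5/8.42)^0.667 = 372 × 1.926 = 716.3 K.
W_by = nCᵥ(T₁ − T₂) = (4.06)(12.47)(372 − 716.3) = -17435 J.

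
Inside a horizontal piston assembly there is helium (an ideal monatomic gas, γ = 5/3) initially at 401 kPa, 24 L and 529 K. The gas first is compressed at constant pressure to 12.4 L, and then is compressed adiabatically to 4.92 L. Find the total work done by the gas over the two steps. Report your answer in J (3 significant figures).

Step 1 (isobaric): W = PΔV = (401 kPa)(12.4 − 24 L) = -4652 J.
After step 1: P = 401 kPa, V = 12.4 L, T = 273.3 K.
Step 2 (adiabatic): W = (P₁V₁ − P₂V₂)/(γ−1) = (4972 − 9209)/0.667 = -6355 J.
W_total = -4652 − 6355 = -11006 J.

W_total ≈ -11000 J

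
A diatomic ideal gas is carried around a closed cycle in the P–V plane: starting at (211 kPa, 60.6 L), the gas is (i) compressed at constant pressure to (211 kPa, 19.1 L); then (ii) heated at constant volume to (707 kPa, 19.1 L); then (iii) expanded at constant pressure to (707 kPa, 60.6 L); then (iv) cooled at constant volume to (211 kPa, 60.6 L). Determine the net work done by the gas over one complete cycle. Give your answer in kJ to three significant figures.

Constant-volume legs do no work.
W(i) = (211)(19.1 − 60.6) = -8756 J; W(iii) = (707)(60.6 − 19.1) = 29340 J.
W_net = -8756 + 29340 = 20584 J (the clockwise enclosed area).

W_net ≈ 20.6 kJ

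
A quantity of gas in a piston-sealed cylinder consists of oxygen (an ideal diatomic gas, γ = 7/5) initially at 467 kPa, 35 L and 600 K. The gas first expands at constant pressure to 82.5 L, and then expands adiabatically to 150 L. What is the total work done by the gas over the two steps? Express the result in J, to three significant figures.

Step 1 (isobaric): W = PΔV = (467 kPa)(82.5 − 35 L) = 22182 J.
After step 1: P = 467 kPa, V = 82.5 L, T = 1414 K.
Step 2 (adiabatic): W = (P₁V₁ − P₂V₂)/(γ−1) = (38528 − 30333)/0.4 = 20486 J.
W_total = 22182 + 20486 = 42669 J.

W_total ≈ 42700 J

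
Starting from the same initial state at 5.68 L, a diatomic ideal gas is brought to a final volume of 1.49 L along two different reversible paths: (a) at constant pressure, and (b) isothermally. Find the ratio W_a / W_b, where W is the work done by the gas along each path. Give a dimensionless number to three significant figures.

W_a / W_b ≈ 0.551

Path (a) isobaric: W = P₁(V₂ − V₁) → W_a/(P₁V₁) = -0.7377.
Path (b) isothermal: W = P₁V₁ ln(V₂/V₁) → W_b/(P₁V₁) = -1.338.
W_a / W_b = -0.7377 / -1.338 = 0.5513.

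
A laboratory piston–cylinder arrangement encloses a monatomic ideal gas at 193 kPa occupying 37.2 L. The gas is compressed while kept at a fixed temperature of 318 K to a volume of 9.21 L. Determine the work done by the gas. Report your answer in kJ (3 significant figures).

W ≈ -10.0 kJ

Isothermal: W = nRT ln(V₂/V₁) = P₁V₁ ln(V₂/V₁).
P₁V₁ = (193 kPa)(37.2 L) = 7180 J.
W = 7180 × ln(9.21/37.2) = 7180 × -1.396
W_by_gas = -10023 J.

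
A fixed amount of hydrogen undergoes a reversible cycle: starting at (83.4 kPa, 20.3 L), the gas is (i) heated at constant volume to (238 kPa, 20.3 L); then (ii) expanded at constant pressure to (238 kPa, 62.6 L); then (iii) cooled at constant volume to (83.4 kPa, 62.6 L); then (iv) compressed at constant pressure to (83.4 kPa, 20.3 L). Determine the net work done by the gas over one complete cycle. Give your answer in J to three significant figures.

W_net ≈ 6540 J

Constant-volume legs do no work.
W(ii) = (238)(62.6 − 20.3) = 10067 J; W(iv) = (83.4)(20.3 − 62.6) = -3528 J.
W_net = 10067 − 3528 = 6540 J (the clockwise enclosed area).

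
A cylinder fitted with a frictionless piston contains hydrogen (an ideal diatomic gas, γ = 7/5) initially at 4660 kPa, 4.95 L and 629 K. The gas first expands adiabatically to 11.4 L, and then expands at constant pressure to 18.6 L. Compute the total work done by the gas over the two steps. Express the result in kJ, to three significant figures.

Step 1 (adiabatic): W = (P₁V₁ − P₂V₂)/(γ−1) = (23067 − 16522)/0.4 = 16362 J.
After step 1: P = 1449 kPa, V = 11.4 L, T = 450.5 K.
Step 2 (isobaric): W = PΔV = (1449 kPa)(18.6 − 11.4 L) = 10435 J.
W_total = 16362 + 10435 = 26797 J.

W_total ≈ 26.8 kJ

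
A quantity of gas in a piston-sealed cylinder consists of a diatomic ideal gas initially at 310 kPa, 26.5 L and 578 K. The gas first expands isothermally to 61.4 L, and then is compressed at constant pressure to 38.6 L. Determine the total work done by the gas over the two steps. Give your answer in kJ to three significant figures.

Step 1 (isothermal): W = P₁V₁ ln(V₂/V₁) = (8215) ln(61.4/26.5) = 6903 J.
After step 1: P = 133.8 kPa, V = 61.4 L, T = 578 K.
Step 2 (isobaric): W = PΔV = (133.8 kPa)(38.6 − 61.4 L) = -3051 J.
W_total = 6903 − 3051 = 3852 J.

W_total ≈ 3.85 kJ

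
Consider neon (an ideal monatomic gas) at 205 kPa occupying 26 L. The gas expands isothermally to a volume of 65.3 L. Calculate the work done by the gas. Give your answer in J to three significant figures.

Isothermal: W = nRT ln(V₂/V₁) = P₁V₁ ln(V₂/V₁).
P₁V₁ = (205 kPa)(26 L) = 5330 J.
W = 5330 × ln(65.3/26) = 5330 × 0.9209
W_by_gas = 4908 J.

W ≈ 4910 J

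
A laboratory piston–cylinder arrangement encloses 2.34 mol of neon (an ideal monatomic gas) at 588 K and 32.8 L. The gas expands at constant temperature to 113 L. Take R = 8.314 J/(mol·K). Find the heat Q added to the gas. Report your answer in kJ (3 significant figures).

Isothermal ⇒ ΔU = 0, so Q = W = nRT ln(V₂/V₁).
Q = (2.34)(8.314)(588) ln(113/32.8) = 11439 × 1.237 = 14150 J.

Q ≈ 14.2 kJ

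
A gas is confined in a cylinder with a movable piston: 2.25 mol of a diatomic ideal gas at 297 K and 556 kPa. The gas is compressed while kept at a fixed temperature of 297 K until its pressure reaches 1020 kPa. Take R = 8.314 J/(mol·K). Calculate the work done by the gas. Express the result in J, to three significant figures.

Isothermal process: W = nRT ln(V₂/V₁) = nRT ln(P₁/P₂).
W = (2.25)(8.314)(297) × ln(556/1020)
  = 5556 × ln(0.5451) = 5556 × -0.6068
W_by_gas = -3371 J.

W ≈ -3370 J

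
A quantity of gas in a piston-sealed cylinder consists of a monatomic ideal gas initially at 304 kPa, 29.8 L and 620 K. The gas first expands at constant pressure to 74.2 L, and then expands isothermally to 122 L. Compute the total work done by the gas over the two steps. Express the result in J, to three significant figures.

Step 1 (isobaric): W = PΔV = (304 kPa)(74.2 − 29.8 L) = 13498 J.
After step 1: P = 304 kPa, V = 74.2 L, T = 1544 K.
Step 2 (isothermal): W = P₁V₁ ln(V₂/V₁) = (22557) ln(122/74.2) = 11217 J.
W_total = 13498 + 11217 = 24714 J.

W_total ≈ 24700 J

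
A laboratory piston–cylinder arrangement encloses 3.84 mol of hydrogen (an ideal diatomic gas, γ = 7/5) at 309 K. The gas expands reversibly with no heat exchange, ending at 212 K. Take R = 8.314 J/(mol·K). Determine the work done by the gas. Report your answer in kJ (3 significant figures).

W ≈ 7.74 kJ

Adiabatic ⇒ Q = 0, so W_by = −ΔU = nCᵥ(T₁ − T₂).
Cᵥ = 5R/2 = 20.79 J/(mol·K).
W = (3.84)(20.79)(309 − 212) = 7742 J.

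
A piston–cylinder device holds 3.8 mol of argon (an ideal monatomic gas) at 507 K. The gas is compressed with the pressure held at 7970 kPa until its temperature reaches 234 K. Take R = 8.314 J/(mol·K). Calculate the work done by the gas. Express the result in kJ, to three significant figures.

Isobaric: W = P ΔV = nR ΔT.
W = (3.8)(8.314)(234 − 507) = -8625 J.

W ≈ -8.62 kJ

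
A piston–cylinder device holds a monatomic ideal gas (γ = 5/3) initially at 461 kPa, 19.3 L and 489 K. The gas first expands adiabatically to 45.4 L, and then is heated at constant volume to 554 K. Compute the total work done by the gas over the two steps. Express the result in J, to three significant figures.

Step 1 (adiabatic): W = (P₁V₁ − P₂V₂)/(γ−1) = (8897 − 5030)/0.667 = 5801 J.
Step 2 (isochoric): W = 0 (constant volume).
W_total = 5801 + 0 = 5801 J.

W_total ≈ 5800 J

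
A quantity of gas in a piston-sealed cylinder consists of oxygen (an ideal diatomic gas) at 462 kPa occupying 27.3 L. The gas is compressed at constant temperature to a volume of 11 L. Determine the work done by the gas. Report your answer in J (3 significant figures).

Isothermal: W = nRT ln(V₂/V₁) = P₁V₁ ln(V₂/V₁).
P₁V₁ = (462 kPa)(27.3 L) = 12613 J.
W = 12613 × ln(11/27.3) = 12613 × -0.909
W_by_gas = -11465 J.

W ≈ -11500 J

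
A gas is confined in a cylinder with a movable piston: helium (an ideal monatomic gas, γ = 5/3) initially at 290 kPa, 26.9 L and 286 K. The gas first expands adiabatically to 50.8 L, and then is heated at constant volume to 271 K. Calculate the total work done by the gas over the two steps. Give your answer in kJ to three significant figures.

W_total ≈ 4.04 kJ

Step 1 (adiabatic): W = (P₁V₁ − P₂V₂)/(γ−1) = (7801 − 5106)/0.667 = 4043 J.
Step 2 (isochoric): W = 0 (constant volume).
W_total = 4043 + 0 = 4043 J.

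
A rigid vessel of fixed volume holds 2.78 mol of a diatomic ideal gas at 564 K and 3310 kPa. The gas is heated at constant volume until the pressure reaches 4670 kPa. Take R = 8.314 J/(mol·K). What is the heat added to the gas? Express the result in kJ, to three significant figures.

Constant volume ⇒ W = 0, so Q = ΔU = nCᵥΔT with Cᵥ = 5R/2 = 20.79 J/(mol·K).
At constant V, T₂/T₁ = P₂/P₁ ⇒ ΔT = T₁(P₂/P₁ − 1) = 564·(4670/3310 − 1) = 231.7 K.
ΔU = (2.78)(20.79)(231.7) = 13390 J.

Q ≈ 13.4 kJ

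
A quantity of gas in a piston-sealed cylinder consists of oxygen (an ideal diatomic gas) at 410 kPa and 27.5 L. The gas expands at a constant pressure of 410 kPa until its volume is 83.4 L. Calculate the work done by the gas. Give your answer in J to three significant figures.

W ≈ 22900 J

Isobaric: W = P ΔV.
W = (410 kPa)(83.4 − 27.5 L) = (410)(55.9) = 22919 J.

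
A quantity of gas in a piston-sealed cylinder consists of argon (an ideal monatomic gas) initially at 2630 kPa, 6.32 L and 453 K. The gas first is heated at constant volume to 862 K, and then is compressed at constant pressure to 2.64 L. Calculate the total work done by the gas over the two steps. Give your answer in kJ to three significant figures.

Step 1 (isochoric): W = 0 (constant volume).
After step 1: P = 5005 kPa (V unchanged).
Step 2 (isobaric): W = PΔV = (5005 kPa)(2.64 − 6.32 L) = -18417 J.
W_total = 0 − 18417 = -18417 J.

W_total ≈ -18.4 kJ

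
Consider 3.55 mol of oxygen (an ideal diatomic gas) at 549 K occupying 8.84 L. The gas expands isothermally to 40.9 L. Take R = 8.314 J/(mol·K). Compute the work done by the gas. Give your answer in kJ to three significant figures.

W ≈ 24.8 kJ

Isothermal: W = nRT ln(V₂/V₁).
W = (3.55)(8.314)(549) × ln(40.9/8.84)
  = 16204 × 1.532
W_by_gas = 24821 J.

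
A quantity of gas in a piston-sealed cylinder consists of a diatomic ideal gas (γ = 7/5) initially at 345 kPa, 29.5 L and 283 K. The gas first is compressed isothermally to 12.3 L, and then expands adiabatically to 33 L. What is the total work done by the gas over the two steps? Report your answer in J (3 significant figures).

W_total ≈ -604 J

Step 1 (isothermal): W = P₁V₁ ln(V₂/V₁) = (10178) ln(12.3/29.5) = -8903 J.
After step 1: P = 827.4 kPa, V = 12.3 L, T = 283 K.
Step 2 (adiabatic): W = (P₁V₁ − P₂V₂)/(γ−1) = (10178 − 6858)/0.4 = 8299 J.
W_total = -8903 + 8299 = -604.4 J.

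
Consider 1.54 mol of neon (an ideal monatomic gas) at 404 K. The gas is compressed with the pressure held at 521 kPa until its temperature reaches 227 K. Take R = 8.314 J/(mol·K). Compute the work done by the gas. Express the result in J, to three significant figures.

Isobaric: W = P ΔV = nR ΔT.
W = (1.54)(8.314)(227 − 404) = -2266 J.

W ≈ -2270 J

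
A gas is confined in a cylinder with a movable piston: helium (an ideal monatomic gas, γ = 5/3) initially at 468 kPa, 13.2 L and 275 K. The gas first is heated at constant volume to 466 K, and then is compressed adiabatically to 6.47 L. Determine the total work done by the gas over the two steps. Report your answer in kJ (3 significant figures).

Step 1 (isochoric): W = 0 (constant volume).
After step 1: P = 793 kPa (V unchanged).
Step 2 (adiabatic): W = (P₁V₁ − P₂V₂)/(γ−1) = (10468 − 16839)/0.667 = -9556 J.
W_total = 0 − 9556 = -9556 J.

W_total ≈ -9.56 kJ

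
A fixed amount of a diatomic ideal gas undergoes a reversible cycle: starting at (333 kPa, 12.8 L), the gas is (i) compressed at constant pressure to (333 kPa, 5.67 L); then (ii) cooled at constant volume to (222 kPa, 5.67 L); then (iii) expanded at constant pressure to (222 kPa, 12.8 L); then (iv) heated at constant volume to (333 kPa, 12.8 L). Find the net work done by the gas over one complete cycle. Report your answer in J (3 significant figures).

W_net ≈ -791 J

Constant-volume legs do no work.
W(i) = (333)(5.67 − 12.8) = -2374 J; W(iii) = (222)(12.8 − 5.67) = 1583 J.
W_net = -2374 + 1583 = -791.4 J (the counter-clockwise enclosed area).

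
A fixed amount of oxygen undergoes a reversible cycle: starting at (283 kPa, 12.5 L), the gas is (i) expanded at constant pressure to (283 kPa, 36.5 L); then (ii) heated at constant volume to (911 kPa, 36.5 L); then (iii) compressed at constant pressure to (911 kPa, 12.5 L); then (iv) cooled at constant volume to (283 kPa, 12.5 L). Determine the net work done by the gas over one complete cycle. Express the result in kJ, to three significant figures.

Constant-volume legs do no work.
W(i) = (283)(36.5 − 12.5) = 6792 J; W(iii) = (911)(12.5 − 36.5) = -21864 J.
W_net = 6792 − 21864 = -15072 J (the counter-clockwise enclosed area).

W_net ≈ -15.1 kJ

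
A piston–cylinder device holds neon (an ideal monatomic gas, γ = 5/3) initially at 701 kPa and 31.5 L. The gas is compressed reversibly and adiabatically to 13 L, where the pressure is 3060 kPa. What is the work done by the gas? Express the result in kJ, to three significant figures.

Adiabatic: W = (P₁V₁ − P₂V₂)/(γ − 1) with γ = 5/3.
P₁V₁ = 22082 J, P₂V₂ = 39780 J.
W = (22082 − 39780) / 0.6667 = -26548 J.

W ≈ -26.5 kJ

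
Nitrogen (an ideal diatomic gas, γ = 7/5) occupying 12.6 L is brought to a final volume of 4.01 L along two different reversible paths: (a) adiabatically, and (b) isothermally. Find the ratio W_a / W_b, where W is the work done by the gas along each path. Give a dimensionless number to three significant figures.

Path (a) adiabatic: W = P₁V₁(1 − (V₁/V₂)^(γ−1))/(γ−1) → W_a/(P₁V₁) = -1.452.
Path (b) isothermal: W = P₁V₁ ln(V₂/V₁) → W_b/(P₁V₁) = -1.145.
W_a / W_b = -1.452 / -1.145 = 1.268.

W_a / W_b ≈ 1.27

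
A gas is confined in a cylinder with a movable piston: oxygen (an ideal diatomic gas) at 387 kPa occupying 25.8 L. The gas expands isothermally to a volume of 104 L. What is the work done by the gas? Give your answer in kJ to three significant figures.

W ≈ 13.9 kJ

Isothermal: W = nRT ln(V₂/V₁) = P₁V₁ ln(V₂/V₁).
P₁V₁ = (387 kPa)(25.8 L) = 9985 J.
W = 9985 × ln(104/25.8) = 9985 × 1.394
W_by_gas = 13919 J.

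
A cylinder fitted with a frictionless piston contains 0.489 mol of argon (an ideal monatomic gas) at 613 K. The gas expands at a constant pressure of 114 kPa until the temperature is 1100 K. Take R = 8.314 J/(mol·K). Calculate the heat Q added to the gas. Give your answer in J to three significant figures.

Isobaric: W = nRΔT = (0.489)(8.314)(487) = 1980 J.
ΔU = nCᵥΔT with Cᵥ = 3R/2: ΔU = (0.489)(12.47)(487) = 2970 J.
Q = ΔU + W = 2970 + 1980 = 4950 J.

Q ≈ 4950 J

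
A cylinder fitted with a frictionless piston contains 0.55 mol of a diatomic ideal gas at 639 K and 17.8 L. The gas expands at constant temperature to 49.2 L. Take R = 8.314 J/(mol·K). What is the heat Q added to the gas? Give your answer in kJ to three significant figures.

Q ≈ 2.97 kJ

Isothermal ⇒ ΔU = 0, so Q = W = nRT ln(V₂/V₁).
Q = (0.55)(8.314)(639) ln(49.2/17.8) = 2922 × 1.017 = 2971 J.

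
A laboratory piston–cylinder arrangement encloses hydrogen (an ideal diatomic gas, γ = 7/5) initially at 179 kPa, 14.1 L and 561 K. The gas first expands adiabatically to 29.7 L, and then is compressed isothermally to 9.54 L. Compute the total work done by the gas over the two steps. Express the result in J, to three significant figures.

W_total ≈ -502 J

Step 1 (adiabatic): W = (P₁V₁ − P₂V₂)/(γ−1) = (2524 − 1874)/0.4 = 1626 J.
After step 1: P = 63.08 kPa, V = 29.7 L, T = 416.4 K.
Step 2 (isothermal): W = P₁V₁ ln(V₂/V₁) = (1874) ln(9.54/29.7) = -2128 J.
W_total = 1626 − 2128 = -501.7 J.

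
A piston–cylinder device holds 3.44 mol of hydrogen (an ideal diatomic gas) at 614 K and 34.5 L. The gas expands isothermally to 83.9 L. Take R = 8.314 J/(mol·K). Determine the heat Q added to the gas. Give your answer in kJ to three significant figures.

Q ≈ 15.6 kJ

Isothermal ⇒ ΔU = 0, so Q = W = nRT ln(V₂/V₁).
Q = (3.44)(8.314)(614) ln(83.9/34.5) = 17560 × 0.8887 = 15605 J.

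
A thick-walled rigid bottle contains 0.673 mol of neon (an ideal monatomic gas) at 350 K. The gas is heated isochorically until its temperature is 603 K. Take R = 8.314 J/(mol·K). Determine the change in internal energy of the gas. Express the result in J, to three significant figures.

ΔU ≈ 2120 J

Constant volume ⇒ W = 0, so Q = ΔU = nCᵥΔT with Cᵥ = 3R/2 = 12.47 J/(mol·K).
ΔU = (0.673)(12.47)(603 − 350) = 2123 J.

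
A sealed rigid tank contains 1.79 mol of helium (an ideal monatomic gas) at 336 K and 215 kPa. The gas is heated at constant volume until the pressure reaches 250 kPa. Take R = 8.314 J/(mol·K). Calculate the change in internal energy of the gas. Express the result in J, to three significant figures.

ΔU ≈ 1220 J

Constant volume ⇒ W = 0, so Q = ΔU = nCᵥΔT with Cᵥ = 3R/2 = 12.47 J/(mol·K).
At constant V, T₂/T₁ = P₂/P₁ ⇒ ΔT = T₁(P₂/P₁ − 1) = 336·(250/215 − 1) = 54.7 K.
ΔU = (1.79)(12.47)(54.7) = 1221 J.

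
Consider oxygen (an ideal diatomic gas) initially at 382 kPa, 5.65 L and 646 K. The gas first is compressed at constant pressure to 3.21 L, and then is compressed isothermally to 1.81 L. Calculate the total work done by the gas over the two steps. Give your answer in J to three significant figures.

Step 1 (isobaric): W = PΔV = (382 kPa)(3.21 − 5.65 L) = -932.1 J.
After step 1: P = 382 kPa, V = 3.21 L, T = 367 K.
Step 2 (isothermal): W = P₁V₁ ln(V₂/V₁) = (1226) ln(1.81/3.21) = -702.6 J.
W_total = -932.1 − 702.6 = -1635 J.

W_total ≈ -1630 J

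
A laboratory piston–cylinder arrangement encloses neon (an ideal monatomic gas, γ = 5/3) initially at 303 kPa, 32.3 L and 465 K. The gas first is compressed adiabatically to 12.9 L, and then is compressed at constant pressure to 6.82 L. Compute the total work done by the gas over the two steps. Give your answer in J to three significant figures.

W_total ≈ -20900 J

Step 1 (adiabatic): W = (P₁V₁ − P₂V₂)/(γ−1) = (9787 − 18046)/0.667 = -12389 J.
After step 1: P = 1399 kPa, V = 12.9 L, T = 857.4 K.
Step 2 (isobaric): W = PΔV = (1399 kPa)(6.82 − 12.9 L) = -8506 J.
W_total = -12389 − 8506 = -20895 J.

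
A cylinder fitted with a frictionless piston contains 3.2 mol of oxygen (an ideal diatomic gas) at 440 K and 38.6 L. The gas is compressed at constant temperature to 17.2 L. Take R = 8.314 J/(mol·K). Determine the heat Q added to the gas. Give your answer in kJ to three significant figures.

Isothermal ⇒ ΔU = 0, so Q = W = nRT ln(V₂/V₁).
Q = (3.2)(8.314)(440) ln(17.2/38.6) = 11706 × -0.8083 = -9463 J.

Q ≈ -9.46 kJ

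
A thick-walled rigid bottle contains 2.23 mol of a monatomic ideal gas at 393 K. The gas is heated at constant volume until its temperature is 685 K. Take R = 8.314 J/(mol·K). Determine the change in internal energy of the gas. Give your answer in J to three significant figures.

ΔU ≈ 8120 J

Constant volume ⇒ W = 0, so Q = ΔU = nCᵥΔT with Cᵥ = 3R/2 = 12.47 J/(mol·K).
ΔU = (2.23)(12.47)(685 − 393) = 8121 J.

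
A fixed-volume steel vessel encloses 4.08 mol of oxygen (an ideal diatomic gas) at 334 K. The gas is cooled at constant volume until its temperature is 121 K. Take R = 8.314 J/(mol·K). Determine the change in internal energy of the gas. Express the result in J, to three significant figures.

Constant volume ⇒ W = 0, so Q = ΔU = nCᵥΔT with Cᵥ = 5R/2 = 20.79 J/(mol·K).
ΔU = (4.08)(20.79)(121 − 334) = -18063 J.

ΔU ≈ -18100 J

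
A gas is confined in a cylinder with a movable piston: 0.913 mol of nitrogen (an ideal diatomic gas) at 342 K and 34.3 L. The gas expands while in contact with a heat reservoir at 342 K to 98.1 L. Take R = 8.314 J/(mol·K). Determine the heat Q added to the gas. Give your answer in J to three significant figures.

Q ≈ 2730 J

Isothermal ⇒ ΔU = 0, so Q = W = nRT ln(V₂/V₁).
Q = (0.913)(8.314)(342) ln(98.1/34.3) = 2596 × 1.051 = 2728 J.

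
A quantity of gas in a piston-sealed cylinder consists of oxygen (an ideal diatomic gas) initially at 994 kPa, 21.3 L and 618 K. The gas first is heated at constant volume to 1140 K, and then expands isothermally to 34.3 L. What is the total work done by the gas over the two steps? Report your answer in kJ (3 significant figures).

W_total ≈ 18.6 kJ

Step 1 (isochoric): W = 0 (constant volume).
After step 1: P = 1834 kPa (V unchanged).
Step 2 (isothermal): W = P₁V₁ ln(V₂/V₁) = (39056) ln(34.3/21.3) = 18608 J.
W_total = 0 + 18608 = 18608 J.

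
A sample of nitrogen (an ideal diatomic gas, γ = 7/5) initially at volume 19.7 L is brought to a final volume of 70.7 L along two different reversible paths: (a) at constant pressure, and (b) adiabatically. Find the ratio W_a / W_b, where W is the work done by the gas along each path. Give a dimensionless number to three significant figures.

W_a / W_b ≈ 2.59

Path (a) isobaric: W = P₁(V₂ − V₁) → W_a/(P₁V₁) = 2.589.
Path (b) adiabatic: W = P₁V₁(1 − (V₁/V₂)^(γ−1))/(γ−1) → W_b/(P₁V₁) = 1.
W_a / W_b = 2.589 / 1 = 2.588.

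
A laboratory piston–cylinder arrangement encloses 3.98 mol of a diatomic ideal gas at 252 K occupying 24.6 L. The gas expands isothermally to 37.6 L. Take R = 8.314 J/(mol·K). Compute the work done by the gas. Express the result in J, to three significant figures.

W ≈ 3540 J

Isothermal: W = nRT ln(V₂/V₁).
W = (3.98)(8.314)(252) × ln(37.6/24.6)
  = 8339 × 0.4243
W_by_gas = 3538 J.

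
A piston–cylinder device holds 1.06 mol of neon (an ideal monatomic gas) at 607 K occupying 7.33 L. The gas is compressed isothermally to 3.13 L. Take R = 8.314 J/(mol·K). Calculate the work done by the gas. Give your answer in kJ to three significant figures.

Isothermal: W = nRT ln(V₂/V₁).
W = (1.06)(8.314)(607) × ln(3.13/7.33)
  = 5349 × -0.8509
W_by_gas = -4552 J.

W ≈ -4.55 kJ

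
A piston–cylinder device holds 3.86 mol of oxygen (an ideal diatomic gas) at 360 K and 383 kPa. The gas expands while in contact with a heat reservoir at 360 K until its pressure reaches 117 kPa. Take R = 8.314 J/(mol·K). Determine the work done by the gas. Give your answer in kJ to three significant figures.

W ≈ 13.7 kJ

Isothermal process: W = nRT ln(V₂/V₁) = nRT ln(P₁/P₂).
W = (3.86)(8.314)(360) × ln(383/117)
  = 11553 × ln(3.274) = 11553 × 1.186
W_by_gas = 13700 J.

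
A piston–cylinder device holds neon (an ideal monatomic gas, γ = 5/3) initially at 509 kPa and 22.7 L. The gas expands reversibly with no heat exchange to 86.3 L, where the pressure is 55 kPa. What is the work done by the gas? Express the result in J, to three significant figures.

W ≈ 10200 J

Adiabatic: W = (P₁V₁ − P₂V₂)/(γ − 1) with γ = 5/3.
P₁V₁ = 11554 J, P₂V₂ = 4746 J.
W = (11554 − 4746) / 0.6667 = 10212 J.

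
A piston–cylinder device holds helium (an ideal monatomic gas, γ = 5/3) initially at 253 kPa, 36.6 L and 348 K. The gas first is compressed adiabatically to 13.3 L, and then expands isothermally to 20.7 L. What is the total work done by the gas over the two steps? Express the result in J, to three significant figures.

Step 1 (adiabatic): W = (P₁V₁ − P₂V₂)/(γ−1) = (9260 − 18184)/0.667 = -13386 J.
After step 1: P = 1367 kPa, V = 13.3 L, T = 683.4 K.
Step 2 (isothermal): W = P₁V₁ ln(V₂/V₁) = (18184) ln(20.7/13.3) = 8044 J.
W_total = -13386 + 8044 = -5342 J.

W_total ≈ -5340 J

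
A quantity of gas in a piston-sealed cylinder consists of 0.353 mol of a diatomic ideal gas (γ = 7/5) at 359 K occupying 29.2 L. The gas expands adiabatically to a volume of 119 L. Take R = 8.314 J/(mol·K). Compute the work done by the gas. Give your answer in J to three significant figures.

Adiabatic: TV^(γ−1) = const with γ = 7/5.
T₂ = T₁ (V₁/V₂)^(γ−1) = 359 × (29.2/119)^0.4 = 359 × 0.5701 = 204.7 K.
W_by = nCᵥ(T₁ − T₂) = (0.353)(20.79)(359 − 204.7) = 1132 J.

W ≈ 1130 J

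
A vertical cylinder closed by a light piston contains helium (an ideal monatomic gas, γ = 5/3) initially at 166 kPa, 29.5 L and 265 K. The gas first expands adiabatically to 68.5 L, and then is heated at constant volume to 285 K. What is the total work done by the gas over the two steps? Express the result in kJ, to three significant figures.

W_total ≈ 3.16 kJ

Step 1 (adiabatic): W = (P₁V₁ − P₂V₂)/(γ−1) = (4897 − 2793)/0.667 = 3157 J.
Step 2 (isochoric): W = 0 (constant volume).
W_total = 3157 + 0 = 3157 J.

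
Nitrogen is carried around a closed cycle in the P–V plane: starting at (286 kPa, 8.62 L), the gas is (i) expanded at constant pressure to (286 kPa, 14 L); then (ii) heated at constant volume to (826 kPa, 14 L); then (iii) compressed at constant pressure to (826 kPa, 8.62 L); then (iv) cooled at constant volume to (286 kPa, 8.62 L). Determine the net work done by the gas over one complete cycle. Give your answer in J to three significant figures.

Constant-volume legs do no work.
W(i) = (286)(14 − 8.62) = 1539 J; W(iii) = (826)(8.62 − 14) = -4444 J.
W_net = 1539 − 4444 = -2905 J (the counter-clockwise enclosed area).

W_net ≈ -2910 J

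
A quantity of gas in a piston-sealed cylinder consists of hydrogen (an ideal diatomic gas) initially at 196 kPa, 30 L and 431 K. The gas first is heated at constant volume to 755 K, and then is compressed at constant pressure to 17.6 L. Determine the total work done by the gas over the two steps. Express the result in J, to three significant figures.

Step 1 (isochoric): W = 0 (constant volume).
After step 1: P = 343.3 kPa (V unchanged).
Step 2 (isobaric): W = PΔV = (343.3 kPa)(17.6 − 30 L) = -4257 J.
W_total = 0 − 4257 = -4257 J.

W_total ≈ -4260 J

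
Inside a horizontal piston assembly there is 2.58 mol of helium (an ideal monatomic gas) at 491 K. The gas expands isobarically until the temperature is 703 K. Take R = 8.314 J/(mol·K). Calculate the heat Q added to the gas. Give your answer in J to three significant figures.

Isobaric: W = nRΔT = (2.58)(8.314)(212) = 4547 J.
ΔU = nCᵥΔT with Cᵥ = 3R/2: ΔU = (2.58)(12.47)(212) = 6821 J.
Q = ΔU + W = 6821 + 4547 = 11369 J.

Q ≈ 11400 J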